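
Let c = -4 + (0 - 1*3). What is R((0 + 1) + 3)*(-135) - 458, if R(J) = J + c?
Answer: -53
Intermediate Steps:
c = -7 (c = -4 + (0 - 3) = -4 - 3 = -7)
R(J) = -7 + J (R(J) = J - 7 = -7 + J)
R((0 + 1) + 3)*(-135) - 458 = (-7 + ((0 + 1) + 3))*(-135) - 458 = (-7 + (1 + 3))*(-135) - 458 = (-7 + 4)*(-135) - 458 = -3*(-135) - 458 = 405 - 458 = -53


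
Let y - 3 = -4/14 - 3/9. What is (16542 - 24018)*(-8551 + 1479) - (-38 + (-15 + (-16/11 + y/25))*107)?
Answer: 12213445963/231 ≈ 5.2872e+7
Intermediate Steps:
y = 50/21 (y = 3 + (-4/14 - 3/9) = 3 + (-4*1/14 - 3*⅑) = 3 + (-2/7 - ⅓) = 3 - 13/21 = 50/21 ≈ 2.3810)
(16542 - 24018)*(-8551 + 1479) - (-38 + (-15 + (-16/11 + y/25))*107) = (16542 - 24018)*(-8551 + 1479) - (-38 + (-15 + (-16/11 + (50/21)/25))*107) = -7476*(-7072) - (-38 + (-15 + (-16*1/11 + (50/21)*(1/25)))*107) = 52870272 - (-38 + (-15 + (-16/11 + 2/21))*107) = 52870272 - (-38 + (-15 - 314/231)*107) = 52870272 - (-38 - 3779/231*107) = 52870272 - (-38 - 404353/231) = 52870272 - 1*(-413131/231) = 52870272 + 413131/231 = 12213445963/231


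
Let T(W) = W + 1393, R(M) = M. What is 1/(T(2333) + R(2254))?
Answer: 1/5980 ≈ 0.00016722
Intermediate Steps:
T(W) = 1393 + W
1/(T(2333) + R(2254)) = 1/((1393 + 2333) + 2254) = 1/(3726 + 2254) = 1/5980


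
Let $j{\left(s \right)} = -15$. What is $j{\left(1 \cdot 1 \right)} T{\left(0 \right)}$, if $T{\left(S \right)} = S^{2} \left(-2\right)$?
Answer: $0$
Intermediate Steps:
$T{\left(S \right)} = - 2 S^{2}$
$j{\left(1 \cdot 1 \right)} T{\left(0 \right)} = - 15 \left(- 2 \cdot 0^{2}\right) = - 15 \left(\left(-2\right) 0\right) = \left(-15\right) 0 = 0$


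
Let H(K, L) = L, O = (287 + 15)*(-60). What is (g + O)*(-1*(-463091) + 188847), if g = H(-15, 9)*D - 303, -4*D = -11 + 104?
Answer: -24294143601/2 ≈ -1.2147e+10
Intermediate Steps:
D = -93/4 (D = -(-11 + 104)/4 = -¼*93 = -93/4 ≈ -23.250)
O = -18120 (O = 302*(-60) = -18120)
g = -2049/4 (g = 9*(-93/4) - 303 = -837/4 - 303 = -2049/4 ≈ -512.25)
(g + O)*(-1*(-463091) + 188847) = (-2049/4 - 18120)*(-1*(-463091) + 188847) = -74529*(463091 + 188847)/4 = -74529/4*651938 = -24294143601/2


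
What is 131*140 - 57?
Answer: 18283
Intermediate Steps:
131*140 - 57 = 18340 - 57 = 18283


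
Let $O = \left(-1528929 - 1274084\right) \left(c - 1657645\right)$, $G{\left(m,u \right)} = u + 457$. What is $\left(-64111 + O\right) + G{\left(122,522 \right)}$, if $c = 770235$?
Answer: $2487421703198$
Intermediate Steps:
$G{\left(m,u \right)} = 457 + u$
$O = 2487421766330$ ($O = \left(-1528929 - 1274084\right) \left(770235 - 1657645\right) = \left(-2803013\right) \left(-887410\right) = 2487421766330$)
$\left(-64111 + O\right) + G{\left(122,522 \right)} = \left(-64111 + 2487421766330\right) + \left(457 + 522\right) = 2487421702219 + 979 = 2487421703198$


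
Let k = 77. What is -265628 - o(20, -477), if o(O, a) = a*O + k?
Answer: -256165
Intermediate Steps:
o(O, a) = 77 + O*a (o(O, a) = a*O + 77 = O*a + 77 = 77 + O*a)
-265628 - o(20, -477) = -265628 - (77 + 20*(-477)) = -265628 - (77 - 9540) = -265628 - 1*(-9463) = -265628 + 9463 = -256165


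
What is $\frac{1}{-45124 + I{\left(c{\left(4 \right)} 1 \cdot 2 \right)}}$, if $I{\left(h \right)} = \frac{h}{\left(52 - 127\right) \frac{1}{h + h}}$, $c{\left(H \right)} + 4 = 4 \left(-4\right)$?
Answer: $- \frac{3}{135500} \approx -2.214 \cdot 10^{-5}$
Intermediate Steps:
$c{\left(H \right)} = -20$ ($c{\left(H \right)} = -4 + 4 \left(-4\right) = -4 - 16 = -20$)
$I{\left(h \right)} = - \frac{2 h^{2}}{75}$ ($I{\left(h \right)} = \frac{h}{\left(-75\right) \frac{1}{2 h}} = \frac{h}{\left(- \frac{75}{2}\right) \frac{1}{h}} = h \left(- \frac{2 h}{75}\right) = - \frac{2 h^{2}}{75}$)
$\frac{1}{-45124 + I{\left(c{\left(4 \right)} 1 \cdot 2 \right)}} = \frac{1}{-45124 - \frac{2 \left(\left(-20\right) 1 \cdot 2\right)^{2}}{75}} = \frac{1}{-45124 - \frac{2 \left(\left(-20\right) 2\right)^{2}}{75}} = \frac{1}{-45124 - \frac{2 \left(-40\right)^{2}}{75}} = \frac{1}{-45124 - \frac{128}{3}} = \frac{1}{- \frac{135500}{3}} = - \frac{3}{135500}$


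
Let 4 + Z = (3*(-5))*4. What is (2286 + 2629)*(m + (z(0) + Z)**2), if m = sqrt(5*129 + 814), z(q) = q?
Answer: 20131840 + 4915*sqrt(1459) ≈ 2.0320e+7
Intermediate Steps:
Z = -64 (Z = -4 + (3*(-5))*4 = -4 - 15*4 = -4 - 60 = -64)
m = sqrt(1459) (m = sqrt(645 + 814) = sqrt(1459) ≈ 38.197)
(2286 + 2629)*(m + (z(0) + Z)**2) = (2286 + 2629)*(sqrt(1459) + (0 - 64)**2) = 4915*(sqrt(1459) + (-64)**2) = 4915*(sqrt(1459) + 4096) = 4915*(4096 + sqrt(1459)) = 20131840 + 4915*sqrt(1459)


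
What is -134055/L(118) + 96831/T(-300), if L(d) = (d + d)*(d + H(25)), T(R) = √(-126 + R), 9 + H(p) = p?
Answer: -134055/31624 - 32277*I*√426/142 ≈ -4.239 - 4691.5*I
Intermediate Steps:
H(p) = -9 + p
L(d) = 2*d*(16 + d) (L(d) = (d + d)*(d + (-9 + 25)) = (2*d)*(d + 16) = (2*d)*(16 + d) = 2*d*(16 + d))
-134055/L(118) + 96831/T(-300) = -134055*1/(236*(16 + 118)) + 96831/(√(-126 - 300)) = -134055/(2*118*134) + 96831/(√(-426)) = -134055/31624 + 96831/((I*√426)) = -134055*1/31624 + 96831*(-I*√426/426) = -134055/31624 - 32277*I*√426/142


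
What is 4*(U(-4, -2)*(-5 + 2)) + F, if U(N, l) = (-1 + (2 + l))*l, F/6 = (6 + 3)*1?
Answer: 30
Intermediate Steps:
F = 54 (F = 6*((6 + 3)*1) = 6*(9*1) = 6*9 = 54)
U(N, l) = l*(1 + l) (U(N, l) = (1 + l)*l = l*(1 + l))
4*(U(-4, -2)*(-5 + 2)) + F = 4*((-2*(1 - 2))*(-5 + 2)) + 54 = 4*(-2*(-1)*(-3)) + 54 = 4*(2*(-3)) + 54 = 4*(-6) + 54 = -24 + 54 = 30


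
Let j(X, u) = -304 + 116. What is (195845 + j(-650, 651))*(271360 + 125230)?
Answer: 77595609630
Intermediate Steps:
j(X, u) = -188
(195845 + j(-650, 651))*(271360 + 125230) = (195845 - 188)*(271360 + 125230) = 195657*396590 = 77595609630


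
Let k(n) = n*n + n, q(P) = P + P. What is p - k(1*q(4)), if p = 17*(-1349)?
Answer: -23005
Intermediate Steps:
q(P) = 2*P
k(n) = n + n² (k(n) = n² + n = n + n²)
p = -22933
p - k(1*q(4)) = -22933 - 1*(2*4)*(1 + 1*(2*4)) = -22933 - 1*8*(1 + 1*8) = -22933 - 8*(1 + 8) = -22933 - 8*9 = -22933 - 1*72 = -22933 - 72 = -23005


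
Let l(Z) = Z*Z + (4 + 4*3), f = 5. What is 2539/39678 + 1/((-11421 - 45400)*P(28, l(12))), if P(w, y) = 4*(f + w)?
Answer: 1057966935/16533320012 ≈ 0.063990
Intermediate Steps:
l(Z) = 16 + Z² (l(Z) = Z² + (4 + 12) = Z² + 16 = 16 + Z²)
P(w, y) = 20 + 4*w (P(w, y) = 4*(5 + w) = 20 + 4*w)
2539/39678 + 1/((-11421 - 45400)*P(28, l(12))) = 2539/39678 + 1/((-11421 - 45400)*(20 + 4*28)) = 2539*(1/39678) + 1/((-56821)*(20 + 112)) = 2539/39678 - 1/56821/132 = 2539/39678 - 1/56821*1/132 = 2539/39678 - 1/7500372 = 1057966935/16533320012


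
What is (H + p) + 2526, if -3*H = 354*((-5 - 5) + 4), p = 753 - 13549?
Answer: -9562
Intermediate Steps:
p = -12796
H = 708 (H = -118*((-5 - 5) + 4) = -118*(-10 + 4) = -118*(-6) = -1/3*(-2124) = 708)
(H + p) + 2526 = (708 - 12796) + 2526 = -12088 + 2526 = -9562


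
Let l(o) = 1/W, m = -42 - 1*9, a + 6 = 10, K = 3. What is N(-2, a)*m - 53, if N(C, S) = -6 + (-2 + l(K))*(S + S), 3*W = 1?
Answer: -155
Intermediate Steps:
a = 4 (a = -6 + 10 = 4)
W = 1/3 (W = (1/3)*1 = 1/3 ≈ 0.33333)
m = -51 (m = -42 - 9 = -51)
l(o) = 3 (l(o) = 1/(1/3) = 3)
N(C, S) = -6 + 2*S (N(C, S) = -6 + (-2 + 3)*(S + S) = -6 + 1*(2*S) = -6 + 2*S)
N(-2, a)*m - 53 = (-6 + 2*4)*(-51) - 53 = (-6 + 8)*(-51) - 53 = 2*(-51) - 53 = -102 - 53 = -155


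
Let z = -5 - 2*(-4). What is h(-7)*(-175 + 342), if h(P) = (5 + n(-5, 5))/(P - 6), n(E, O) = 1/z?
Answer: -2672/39 ≈ -68.513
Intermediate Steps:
z = 3 (z = -5 + 8 = 3)
n(E, O) = ⅓ (n(E, O) = 1/3 = ⅓)
h(P) = 16/(3*(-6 + P)) (h(P) = (5 + ⅓)/(P - 6) = 16/(3*(-6 + P)))
h(-7)*(-175 + 342) = (16/(3*(-6 - 7)))*(-175 + 342) = ((16/3)/(-13))*167 = ((16/3)*(-1/13))*167 = -16/39*167 = -2672/39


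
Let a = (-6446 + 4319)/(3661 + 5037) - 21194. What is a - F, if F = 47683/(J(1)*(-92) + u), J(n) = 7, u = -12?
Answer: -1469722425/69584 ≈ -21122.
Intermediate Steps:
F = -1163/16 (F = 47683/(7*(-92) - 12) = 47683/(-644 - 12) = 47683/(-656) = 47683*(-1/656) = -1163/16 ≈ -72.688)
a = -184347539/8698 (a = -2127/8698 - 21194 = -184347539/8698 ≈ -21194.)
a - F = -184347539/8698 - 1*(-1163/16) = -184347539/8698 + 1163/16 = -1469722425/69584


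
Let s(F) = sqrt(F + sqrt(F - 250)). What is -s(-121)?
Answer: -sqrt(-121 + I*sqrt(371)) ≈ -0.87277 - 11.035*I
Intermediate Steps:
s(F) = sqrt(F + sqrt(-250 + F))
-s(-121) = -sqrt(-121 + sqrt(-250 - 121)) = -sqrt(-121 + sqrt(-371)) = -sqrt(-121 + I*sqrt(371))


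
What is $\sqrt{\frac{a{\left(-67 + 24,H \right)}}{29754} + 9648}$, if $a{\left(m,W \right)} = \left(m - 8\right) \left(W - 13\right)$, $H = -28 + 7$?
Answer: $\frac{\sqrt{26362441271}}{1653} \approx 98.224$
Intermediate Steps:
$H = -21$
$a{\left(m,W \right)} = \left(-13 + W\right) \left(-8 + m\right)$ ($a{\left(m,W \right)} = \left(-8 + m\right) \left(-13 + W\right) = \left(-13 + W\right) \left(-8 + m\right)$)
$\sqrt{\frac{a{\left(-67 + 24,H \right)}}{29754} + 9648} = \sqrt{\frac{104 - 13 \left(-67 + 24\right) - -168 - 21 \left(-67 + 24\right)}{29754} + 9648} = \sqrt{\left(104 - -559 + 168 - -903\right) \frac{1}{29754} + 9648} = \sqrt{\left(104 + 559 + 168 + 903\right) \frac{1}{29754} + 9648} = \sqrt{1734 \cdot \frac{1}{29754} + 9648} = \sqrt{\frac{289}{4959} + 9648} = \sqrt{\frac{47844721}{4959}} = \frac{\sqrt{26362441271}}{1653}$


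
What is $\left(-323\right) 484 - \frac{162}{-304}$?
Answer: $- \frac{23762383}{152} \approx -1.5633 \cdot 10^{5}$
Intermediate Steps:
$\left(-323\right) 484 - \frac{162}{-304} = -156332 - - \frac{81}{152} = -156332 + \frac{81}{152} = - \frac{23762383}{152}$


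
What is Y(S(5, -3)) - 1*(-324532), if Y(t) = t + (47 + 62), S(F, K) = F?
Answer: 324646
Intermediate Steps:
Y(t) = 109 + t (Y(t) = t + 109 = 109 + t)
Y(S(5, -3)) - 1*(-324532) = (109 + 5) - 1*(-324532) = 114 + 324532 = 324646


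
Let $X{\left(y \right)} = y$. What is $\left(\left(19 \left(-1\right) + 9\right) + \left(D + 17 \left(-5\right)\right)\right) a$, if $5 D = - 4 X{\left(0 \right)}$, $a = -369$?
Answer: $35055$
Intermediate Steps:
$D = 0$ ($D = \frac{\left(-4\right) 0}{5} = \frac{1}{5} \cdot 0 = 0$)
$\left(\left(19 \left(-1\right) + 9\right) + \left(D + 17 \left(-5\right)\right)\right) a = \left(\left(19 \left(-1\right) + 9\right) + \left(0 + 17 \left(-5\right)\right)\right) \left(-369\right) = \left(\left(-19 + 9\right) + \left(0 - 85\right)\right) \left(-369\right) = \left(-10 - 85\right) \left(-369\right) = \left(-95\right) \left(-369\right) = 35055$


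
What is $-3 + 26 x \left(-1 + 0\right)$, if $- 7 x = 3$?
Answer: $\frac{57}{7} \approx 8.1429$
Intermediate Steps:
$x = - \frac{3}{7}$ ($x = \left(- \frac{1}{7}\right) 3 = - \frac{3}{7} \approx -0.42857$)
$-3 + 26 x \left(-1 + 0\right) = -3 + 26 \left(- \frac{3 \left(-1 + 0\right)}{7}\right) = -3 + 26 \left(\left(- \frac{3}{7}\right) \left(-1\right)\right) = -3 + 26 \cdot \frac{3}{7} = -3 + \frac{78}{7} = \frac{57}{7}$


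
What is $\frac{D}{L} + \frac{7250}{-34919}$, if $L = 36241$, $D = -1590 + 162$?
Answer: $- \frac{312611582}{1265499479} \approx -0.24703$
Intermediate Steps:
$D = -1428$
$\frac{D}{L} + \frac{7250}{-34919} = - \frac{1428}{36241} + \frac{7250}{-34919} = \left(-1428\right) \frac{1}{36241} + 7250 \left(- \frac{1}{34919}\right) = - \frac{1428}{36241} - \frac{7250}{34919} = - \frac{312611582}{1265499479}$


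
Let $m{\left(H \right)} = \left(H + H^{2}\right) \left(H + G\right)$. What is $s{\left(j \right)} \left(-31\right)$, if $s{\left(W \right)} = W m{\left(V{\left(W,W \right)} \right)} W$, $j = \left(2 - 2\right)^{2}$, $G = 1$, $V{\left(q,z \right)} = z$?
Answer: $0$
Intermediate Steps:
$j = 0$ ($j = 0^{2} = 0$)
$m{\left(H \right)} = \left(1 + H\right) \left(H + H^{2}\right)$ ($m{\left(H \right)} = \left(H + H^{2}\right) \left(H + 1\right) = \left(H + H^{2}\right) \left(1 + H\right) = \left(1 + H\right) \left(H + H^{2}\right)$)
$s{\left(W \right)} = W^{3} \left(1 + W^{2} + 2 W\right)$ ($s{\left(W \right)} = W W \left(1 + W^{2} + 2 W\right) W = W^{2} \left(1 + W^{2} + 2 W\right) W = W^{3} \left(1 + W^{2} + 2 W\right)$)
$s{\left(j \right)} \left(-31\right) = 0^{3} \left(1 + 0^{2} + 2 \cdot 0\right) \left(-31\right) = 0 \left(1 + 0 + 0\right) \left(-31\right) = 0 \cdot 1 \left(-31\right) = 0 \left(-31\right) = 0$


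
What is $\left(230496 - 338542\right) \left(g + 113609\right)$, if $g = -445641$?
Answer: $35874729472$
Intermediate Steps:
$\left(230496 - 338542\right) \left(g + 113609\right) = \left(230496 - 338542\right) \left(-445641 + 113609\right) = \left(-108046\right) \left(-332032\right) = 35874729472$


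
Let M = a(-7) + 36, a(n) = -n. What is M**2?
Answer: 1849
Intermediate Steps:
M = 43 (M = -1*(-7) + 36 = 7 + 36 = 43)
M**2 = 43**2 = 1849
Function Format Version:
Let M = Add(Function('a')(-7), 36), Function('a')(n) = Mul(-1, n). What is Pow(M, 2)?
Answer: 1849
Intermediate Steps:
M = 43 (M = Add(Mul(-1, -7), 36) = Add(7, 36) = 43)
Pow(M, 2) = Pow(43, 2) = 1849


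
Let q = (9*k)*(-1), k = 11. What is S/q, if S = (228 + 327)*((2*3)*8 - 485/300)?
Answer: -9361/36 ≈ -260.03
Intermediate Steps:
q = -99 (q = (9*11)*(-1) = 99*(-1) = -99)
S = 102971/4 (S = 555*(6*8 - 485*1/300) = 555*(48 - 97/60) = 555*(2783/60) = 102971/4 ≈ 25743.)
S/q = (102971/4)/(-99) = (102971/4)*(-1/99) = -9361/36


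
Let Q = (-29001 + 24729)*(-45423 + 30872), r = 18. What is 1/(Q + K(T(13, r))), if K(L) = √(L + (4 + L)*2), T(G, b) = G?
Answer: 62161872/3864098330544337 - √47/3864098330544337 ≈ 1.6087e-8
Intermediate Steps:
K(L) = √(8 + 3*L) (K(L) = √(L + (8 + 2*L)) = √(8 + 3*L))
Q = 62161872 (Q = -4272*(-14551) = 62161872)
1/(Q + K(T(13, r))) = 1/(62161872 + √(8 + 3*13)) = 1/(62161872 + √(8 + 39)) = 1/(62161872 + √47)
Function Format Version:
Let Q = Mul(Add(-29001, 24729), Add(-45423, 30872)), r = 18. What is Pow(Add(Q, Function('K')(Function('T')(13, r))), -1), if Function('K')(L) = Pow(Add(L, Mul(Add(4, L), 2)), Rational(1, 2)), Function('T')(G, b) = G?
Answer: Add(Rational(62161872, 3864098330544337), Mul(Rational(-1, 3864098330544337), Pow(47, Rational(1, 2)))) ≈ 1.6087e-8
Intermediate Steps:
Function('K')(L) = Pow(Add(8, Mul(3, L)), Rational(1, 2)) (Function('K')(L) = Pow(Add(L, Add(8, Mul(2, L))), Rational(1, 2)) = Pow(Add(8, Mul(3, L)), Rational(1, 2)))
Q = 62161872 (Q = Mul(-4272, -14551) = 62161872)
Pow(Add(Q, Function('K')(Function('T')(13, r))), -1) = Pow(Add(62161872, Pow(Add(8, Mul(3, 13)), Rational(1, 2))), -1) = Pow(Add(62161872, Pow(Add(8, 39), Rational(1, 2))), -1) = Pow(Add(62161872, Pow(47, Rational(1, 2))), -1)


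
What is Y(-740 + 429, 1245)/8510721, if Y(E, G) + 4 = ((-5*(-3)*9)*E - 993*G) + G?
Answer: -1277029/8510721 ≈ -0.15005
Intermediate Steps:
Y(E, G) = -4 - 992*G + 135*E (Y(E, G) = -4 + (((-5*(-3)*9)*E - 993*G) + G) = -4 + (((15*9)*E - 993*G) + G) = -4 + ((135*E - 993*G) + G) = -4 + ((-993*G + 135*E) + G) = -4 + (-992*G + 135*E) = -4 - 992*G + 135*E)
Y(-740 + 429, 1245)/8510721 = (-4 - 992*1245 + 135*(-740 + 429))/8510721 = (-4 - 1235040 + 135*(-311))*(1/8510721) = (-4 - 1235040 - 41985)*(1/8510721) = -1277029*1/8510721 = -1277029/8510721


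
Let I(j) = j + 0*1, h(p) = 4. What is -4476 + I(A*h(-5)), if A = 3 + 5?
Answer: -4444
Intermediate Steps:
A = 8
I(j) = j (I(j) = j + 0 = j)
-4476 + I(A*h(-5)) = -4476 + 8*4 = -4476 + 32 = -4444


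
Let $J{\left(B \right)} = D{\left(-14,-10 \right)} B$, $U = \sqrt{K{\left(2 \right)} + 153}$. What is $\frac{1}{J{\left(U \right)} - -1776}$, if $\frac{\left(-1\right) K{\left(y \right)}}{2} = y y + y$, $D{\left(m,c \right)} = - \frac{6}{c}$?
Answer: $\frac{14800}{26284377} - \frac{5 \sqrt{141}}{26284377} \approx 0.00056081$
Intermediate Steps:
$K{\left(y \right)} = - 2 y - 2 y^{2}$ ($K{\left(y \right)} = - 2 \left(y y + y\right) = - 2 \left(y^{2} + y\right) = - 2 \left(y + y^{2}\right) = - 2 y - 2 y^{2}$)
$U = \sqrt{141}$ ($U = \sqrt{\left(-2\right) 2 \left(1 + 2\right) + 153} = \sqrt{\left(-2\right) 2 \cdot 3 + 153} = \sqrt{-12 + 153} = \sqrt{141} \approx 11.874$)
$J{\left(B \right)} = \frac{3 B}{5}$ ($J{\left(B \right)} = - \frac{6}{-10} B = \left(-6\right) \left(- \frac{1}{10}\right) B = \frac{3 B}{5}$)
$\frac{1}{J{\left(U \right)} - -1776} = \frac{1}{\frac{3 \sqrt{141}}{5} - -1776} = \frac{1}{\frac{3 \sqrt{141}}{5} + \left(-16 + 1792\right)} = \frac{1}{\frac{3 \sqrt{141}}{5} + 1776} = \frac{1}{1776 + \frac{3 \sqrt{141}}{5}}$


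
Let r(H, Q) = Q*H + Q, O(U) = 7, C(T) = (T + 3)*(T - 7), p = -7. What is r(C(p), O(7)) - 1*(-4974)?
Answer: 5373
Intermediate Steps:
C(T) = (-7 + T)*(3 + T) (C(T) = (3 + T)*(-7 + T) = (-7 + T)*(3 + T))
r(H, Q) = Q + H*Q (r(H, Q) = H*Q + Q = Q + H*Q)
r(C(p), O(7)) - 1*(-4974) = 7*(1 + (-21 + (-7)² - 4*(-7))) - 1*(-4974) = 7*(1 + (-21 + 49 + 28)) + 4974 = 7*(1 + 56) + 4974 = 7*57 + 4974 = 399 + 4974 = 5373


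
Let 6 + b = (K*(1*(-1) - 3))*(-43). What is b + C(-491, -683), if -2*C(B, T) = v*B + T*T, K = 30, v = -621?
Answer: -380546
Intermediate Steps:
C(B, T) = -T**2/2 + 621*B/2 (C(B, T) = -(-621*B + T*T)/2 = -(-621*B + T**2)/2 = -(T**2 - 621*B)/2 = -T**2/2 + 621*B/2)
b = 5154 (b = -6 + (30*(1*(-1) - 3))*(-43) = -6 + (30*(-1 - 3))*(-43) = -6 + (30*(-4))*(-43) = -6 - 120*(-43) = -6 + 5160 = 5154)
b + C(-491, -683) = 5154 + (-1/2*(-683)**2 + (621/2)*(-491)) = 5154 + (-1/2*466489 - 304911/2) = 5154 + (-466489/2 - 304911/2) = 5154 - 385700 = -380546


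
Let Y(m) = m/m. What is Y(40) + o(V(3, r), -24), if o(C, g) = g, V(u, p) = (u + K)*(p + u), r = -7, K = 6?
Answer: -23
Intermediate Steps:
V(u, p) = (6 + u)*(p + u) (V(u, p) = (u + 6)*(p + u) = (6 + u)*(p + u))
Y(m) = 1
Y(40) + o(V(3, r), -24) = 1 - 24 = -23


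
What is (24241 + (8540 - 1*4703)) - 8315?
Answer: 19763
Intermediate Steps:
(24241 + (8540 - 1*4703)) - 8315 = (24241 + (8540 - 4703)) - 8315 = (24241 + 3837) - 8315 = 28078 - 8315 = 19763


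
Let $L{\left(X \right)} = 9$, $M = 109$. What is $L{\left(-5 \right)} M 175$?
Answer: $171675$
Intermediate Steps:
$L{\left(-5 \right)} M 175 = 9 \cdot 109 \cdot 175 = 981 \cdot 175 = 171675$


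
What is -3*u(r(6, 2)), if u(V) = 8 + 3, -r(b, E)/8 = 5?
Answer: -33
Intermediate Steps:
r(b, E) = -40 (r(b, E) = -8*5 = -40)
u(V) = 11
-3*u(r(6, 2)) = -3*11 = -33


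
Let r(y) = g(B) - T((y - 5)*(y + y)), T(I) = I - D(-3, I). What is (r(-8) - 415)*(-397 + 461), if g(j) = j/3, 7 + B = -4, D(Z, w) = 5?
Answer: -119360/3 ≈ -39787.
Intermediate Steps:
B = -11 (B = -7 - 4 = -11)
g(j) = j/3 (g(j) = j*(⅓) = j/3)
T(I) = -5 + I (T(I) = I - 1*5 = I - 5 = -5 + I)
r(y) = 4/3 - 2*y*(-5 + y) (r(y) = (⅓)*(-11) - (-5 + (y - 5)*(y + y)) = -11/3 - (-5 + (-5 + y)*(2*y)) = -11/3 - (-5 + 2*y*(-5 + y)) = -11/3 + (5 - 2*y*(-5 + y)) = 4/3 - 2*y*(-5 + y))
(r(-8) - 415)*(-397 + 461) = ((4/3 - 2*(-8)*(-5 - 8)) - 415)*(-397 + 461) = ((4/3 - 2*(-8)*(-13)) - 415)*64 = ((4/3 - 208) - 415)*64 = (-620/3 - 415)*64 = -1865/3*64 = -119360/3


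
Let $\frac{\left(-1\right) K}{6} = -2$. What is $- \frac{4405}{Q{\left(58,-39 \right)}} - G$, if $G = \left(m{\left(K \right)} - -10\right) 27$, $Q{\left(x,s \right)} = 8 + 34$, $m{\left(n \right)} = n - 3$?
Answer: $- \frac{25951}{42} \approx -617.88$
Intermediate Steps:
$K = 12$ ($K = \left(-6\right) \left(-2\right) = 12$)
$m{\left(n \right)} = -3 + n$
$Q{\left(x,s \right)} = 42$
$G = 513$ ($G = \left(\left(-3 + 12\right) - -10\right) 27 = \left(9 + 10\right) 27 = 19 \cdot 27 = 513$)
$- \frac{4405}{Q{\left(58,-39 \right)}} - G = - \frac{4405}{42} - 513 = - \frac{25951}{42}$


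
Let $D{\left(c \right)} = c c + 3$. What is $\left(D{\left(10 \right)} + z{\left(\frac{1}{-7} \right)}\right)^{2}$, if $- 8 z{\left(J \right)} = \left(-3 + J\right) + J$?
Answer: $\frac{33535681}{3136} \approx 10694.0$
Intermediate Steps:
$z{\left(J \right)} = \frac{3}{8} - \frac{J}{4}$ ($z{\left(J \right)} = - \frac{\left(-3 + J\right) + J}{8} = - \frac{-3 + 2 J}{8} = \frac{3}{8} - \frac{J}{4}$)
$D{\left(c \right)} = 3 + c^{2}$ ($D{\left(c \right)} = c^{2} + 3 = 3 + c^{2}$)
$\left(D{\left(10 \right)} + z{\left(\frac{1}{-7} \right)}\right)^{2} = \left(\left(3 + 10^{2}\right) + \left(\frac{3}{8} - \frac{1}{4 \left(-7\right)}\right)\right)^{2} = \left(\left(3 + 100\right) + \left(\frac{3}{8} - - \frac{1}{28}\right)\right)^{2} = \left(103 + \left(\frac{3}{8} + \frac{1}{28}\right)\right)^{2} = \left(103 + \frac{23}{56}\right)^{2} = \left(\frac{5791}{56}\right)^{2} = \frac{33535681}{3136}$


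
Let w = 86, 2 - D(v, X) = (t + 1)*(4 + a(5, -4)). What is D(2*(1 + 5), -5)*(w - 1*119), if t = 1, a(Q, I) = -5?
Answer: -132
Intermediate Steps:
D(v, X) = 4 (D(v, X) = 2 - (1 + 1)*(4 - 5) = 2 - 2*(-1) = 2 - 1*(-2) = 2 + 2 = 4)
D(2*(1 + 5), -5)*(w - 1*119) = 4*(86 - 1*119) = 4*(86 - 119) = 4*(-33) = -132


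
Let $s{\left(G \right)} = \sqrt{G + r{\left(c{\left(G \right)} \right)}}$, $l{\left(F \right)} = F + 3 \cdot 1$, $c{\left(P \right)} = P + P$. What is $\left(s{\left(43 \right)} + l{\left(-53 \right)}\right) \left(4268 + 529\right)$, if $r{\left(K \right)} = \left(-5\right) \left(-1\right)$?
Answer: $-239850 + 19188 \sqrt{3} \approx -2.0662 \cdot 10^{5}$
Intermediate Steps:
$c{\left(P \right)} = 2 P$
$r{\left(K \right)} = 5$
$l{\left(F \right)} = 3 + F$ ($l{\left(F \right)} = F + 3 = 3 + F$)
$s{\left(G \right)} = \sqrt{5 + G}$ ($s{\left(G \right)} = \sqrt{G + 5} = \sqrt{5 + G}$)
$\left(s{\left(43 \right)} + l{\left(-53 \right)}\right) \left(4268 + 529\right) = \left(\sqrt{5 + 43} + \left(3 - 53\right)\right) \left(4268 + 529\right) = \left(\sqrt{48} - 50\right) 4797 = \left(4 \sqrt{3} - 50\right) 4797 = \left(-50 + 4 \sqrt{3}\right) 4797 = -239850 + 19188 \sqrt{3}$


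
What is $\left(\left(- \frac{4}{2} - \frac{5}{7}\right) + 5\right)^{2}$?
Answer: $\frac{256}{49} \approx 5.2245$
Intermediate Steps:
$\left(\left(- \frac{4}{2} - \frac{5}{7}\right) + 5\right)^{2} = \left(\left(\left(-4\right) \frac{1}{2} - \frac{5}{7}\right) + 5\right)^{2} = \left(\left(-2 - \frac{5}{7}\right) + 5\right)^{2} = \left(- \frac{19}{7} + 5\right)^{2} = \left(\frac{16}{7}\right)^{2} = \frac{256}{49}$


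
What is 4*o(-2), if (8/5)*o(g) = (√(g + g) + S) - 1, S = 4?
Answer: 15/2 + 5*I ≈ 7.5 + 5.0*I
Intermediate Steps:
o(g) = 15/8 + 5*√2*√g/8 (o(g) = 5*((√(g + g) + 4) - 1)/8 = 5*((√(2*g) + 4) - 1)/8 = 5*((√2*√g + 4) - 1)/8 = 5*((4 + √2*√g) - 1)/8 = 5*(3 + √2*√g)/8 = 15/8 + 5*√2*√g/8)
4*o(-2) = 4*(15/8 + 5*√2*√(-2)/8) = 4*(15/8 + 5*√2*(I*√2)/8) = 4*(15/8 + 5*I/4) = 15/2 + 5*I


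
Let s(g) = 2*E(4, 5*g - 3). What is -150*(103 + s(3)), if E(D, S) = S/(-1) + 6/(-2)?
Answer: -10950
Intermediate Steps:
E(D, S) = -3 - S (E(D, S) = S*(-1) + 6*(-½) = -S - 3 = -3 - S)
s(g) = -10*g (s(g) = 2*(-3 - (5*g - 3)) = 2*(-3 - (-3 + 5*g)) = 2*(-3 + (3 - 5*g)) = 2*(-5*g) = -10*g)
-150*(103 + s(3)) = -150*(103 - 10*3) = -150*(103 - 30) = -150*73 = -10950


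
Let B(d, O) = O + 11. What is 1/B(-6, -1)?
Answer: ⅒ ≈ 0.10000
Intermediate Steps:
B(d, O) = 11 + O
1/B(-6, -1) = 1/(11 - 1) = 1/10 = ⅒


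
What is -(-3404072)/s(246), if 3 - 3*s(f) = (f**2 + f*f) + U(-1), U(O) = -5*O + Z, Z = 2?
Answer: -2553054/30259 ≈ -84.373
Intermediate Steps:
U(O) = 2 - 5*O (U(O) = -5*O + 2 = 2 - 5*O)
s(f) = -4/3 - 2*f**2/3 (s(f) = 1 - ((f**2 + f*f) + (2 - 5*(-1)))/3 = 1 - ((f**2 + f**2) + (2 + 5))/3 = 1 - (2*f**2 + 7)/3 = 1 - (7 + 2*f**2)/3 = 1 + (-7/3 - 2*f**2/3) = -4/3 - 2*f**2/3)
-(-3404072)/s(246) = -(-3404072)/(-4/3 - 2/3*246**2) = -(-3404072)/(-4/3 - 2/3*60516) = -(-3404072)/(-4/3 - 40344) = -(-3404072)/(-121036/3) = -(-3404072)*(-3)/121036 = -89*28686/30259 = -2553054/30259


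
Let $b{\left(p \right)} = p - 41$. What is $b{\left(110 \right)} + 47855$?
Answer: $47924$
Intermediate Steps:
$b{\left(p \right)} = -41 + p$
$b{\left(110 \right)} + 47855 = \left(-41 + 110\right) + 47855 = 69 + 47855 = 47924$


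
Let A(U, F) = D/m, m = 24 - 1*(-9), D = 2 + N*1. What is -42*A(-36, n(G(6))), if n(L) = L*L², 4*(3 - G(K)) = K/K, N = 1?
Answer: -42/11 ≈ -3.8182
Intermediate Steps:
G(K) = 11/4 (G(K) = 3 - K/(4*K) = 3 - ¼*1 = 3 - ¼ = 11/4)
D = 3 (D = 2 + 1*1 = 2 + 1 = 3)
m = 33 (m = 24 + 9 = 33)
n(L) = L³
A(U, F) = 1/11 (A(U, F) = 3/33 = 3*(1/33) = 1/11)
-42*A(-36, n(G(6))) = -42*1/11 = -42/11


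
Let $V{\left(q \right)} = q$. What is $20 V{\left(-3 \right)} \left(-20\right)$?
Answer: $1200$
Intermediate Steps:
$20 V{\left(-3 \right)} \left(-20\right) = 20 \left(-3\right) \left(-20\right) = \left(-60\right) \left(-20\right) = 1200$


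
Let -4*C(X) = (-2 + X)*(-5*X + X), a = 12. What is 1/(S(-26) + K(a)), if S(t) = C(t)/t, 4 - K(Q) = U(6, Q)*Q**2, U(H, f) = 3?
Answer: -1/456 ≈ -0.0021930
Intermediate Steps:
C(X) = X*(-2 + X) (C(X) = -(-2 + X)*(-5*X + X)/4 = -(-2 + X)*(-4*X)/4 = -(-1)*X*(-2 + X) = X*(-2 + X))
K(Q) = 4 - 3*Q**2
S(t) = -2 + t (S(t) = (t*(-2 + t))/t = -2 + t)
1/(S(-26) + K(a)) = 1/((-2 - 26) + (4 - 3*12**2)) = 1/(-28 + (4 - 3*144)) = 1/(-28 + (4 - 432)) = 1/(-28 - 428) = 1/(-456) = -1/456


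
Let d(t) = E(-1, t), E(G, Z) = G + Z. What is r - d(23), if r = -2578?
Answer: -2600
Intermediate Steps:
d(t) = -1 + t
r - d(23) = -2578 - (-1 + 23) = -2578 - 1*22 = -2578 - 22 = -2600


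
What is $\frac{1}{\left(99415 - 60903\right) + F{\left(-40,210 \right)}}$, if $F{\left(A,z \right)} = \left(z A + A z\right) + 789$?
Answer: $\frac{1}{22501} \approx 4.4442 \cdot 10^{-5}$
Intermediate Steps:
$F{\left(A,z \right)} = 789 + 2 A z$ ($F{\left(A,z \right)} = \left(A z + A z\right) + 789 = 2 A z + 789 = 789 + 2 A z$)
$\frac{1}{\left(99415 - 60903\right) + F{\left(-40,210 \right)}} = \frac{1}{\left(99415 - 60903\right) + \left(789 + 2 \left(-40\right) 210\right)} = \frac{1}{38512 + \left(789 - 16800\right)} = \frac{1}{38512 - 16011} = \frac{1}{22501}$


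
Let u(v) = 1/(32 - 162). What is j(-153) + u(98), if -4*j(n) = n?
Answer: 9943/260 ≈ 38.242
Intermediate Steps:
u(v) = -1/130 (u(v) = 1/(-130) = -1/130)
j(n) = -n/4
j(-153) + u(98) = -¼*(-153) - 1/130 = 153/4 - 1/130 = 9943/260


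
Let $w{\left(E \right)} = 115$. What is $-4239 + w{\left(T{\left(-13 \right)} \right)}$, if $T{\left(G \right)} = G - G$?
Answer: $-4124$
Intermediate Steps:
$T{\left(G \right)} = 0$
$-4239 + w{\left(T{\left(-13 \right)} \right)} = -4239 + 115 = -4124$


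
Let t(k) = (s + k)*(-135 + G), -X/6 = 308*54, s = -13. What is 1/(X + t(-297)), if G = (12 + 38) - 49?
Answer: -1/58252 ≈ -1.7167e-5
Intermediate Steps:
G = 1 (G = 50 - 49 = 1)
X = -99792 (X = -1848*54 = -6*16632 = -99792)
t(k) = 1742 - 134*k (t(k) = (-13 + k)*(-135 + 1) = (-13 + k)*(-134) = 1742 - 134*k)
1/(X + t(-297)) = 1/(-99792 + (1742 - 134*(-297))) = 1/(-99792 + (1742 + 39798)) = 1/(-99792 + 41540) = 1/(-58252) = -1/58252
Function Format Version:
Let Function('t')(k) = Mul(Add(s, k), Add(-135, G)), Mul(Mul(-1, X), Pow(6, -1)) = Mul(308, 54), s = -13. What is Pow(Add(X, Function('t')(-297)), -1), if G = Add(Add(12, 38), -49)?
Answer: Rational(-1, 58252) ≈ -1.7167e-5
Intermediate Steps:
G = 1 (G = Add(50, -49) = 1)
X = -99792 (X = Mul(-6, Mul(308, 54)) = Mul(-6, 16632) = -99792)
Function('t')(k) = Add(1742, Mul(-134, k)) (Function('t')(k) = Mul(Add(-13, k), Add(-135, 1)) = Mul(Add(-13, k), -134) = Add(1742, Mul(-134, k)))
Pow(Add(X, Function('t')(-297)), -1) = Pow(Add(-99792, Add(1742, Mul(-134, -297))), -1) = Pow(Add(-99792, Add(1742, 39798)), -1) = Pow(Add(-99792, 41540), -1) = Pow(-58252, -1) = Rational(-1, 58252)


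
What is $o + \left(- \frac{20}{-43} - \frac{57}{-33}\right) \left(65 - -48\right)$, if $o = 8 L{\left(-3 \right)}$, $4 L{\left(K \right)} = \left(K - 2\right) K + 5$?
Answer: $\frac{136101}{473} \approx 287.74$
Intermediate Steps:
$L{\left(K \right)} = \frac{5}{4} + \frac{K \left(-2 + K\right)}{4}$ ($L{\left(K \right)} = \frac{\left(K - 2\right) K + 5}{4} = \frac{\left(-2 + K\right) K + 5}{4} = \frac{K \left(-2 + K\right) + 5}{4} = \frac{5 + K \left(-2 + K\right)}{4} = \frac{5}{4} + \frac{K \left(-2 + K\right)}{4}$)
$o = 40$ ($o = 8 \left(\frac{5}{4} - - \frac{3}{2} + \frac{\left(-3\right)^{2}}{4}\right) = 8 \left(\frac{5}{4} + \frac{3}{2} + \frac{1}{4} \cdot 9\right) = 8 \left(\frac{5}{4} + \frac{3}{2} + \frac{9}{4}\right) = 8 \cdot 5 = 40$)
$o + \left(- \frac{20}{-43} - \frac{57}{-33}\right) \left(65 - -48\right) = 40 + \left(- \frac{20}{-43} - \frac{57}{-33}\right) \left(65 - -48\right) = 40 + \left(\left(-20\right) \left(- \frac{1}{43}\right) - - \frac{19}{11}\right) \left(65 + 48\right) = 40 + \left(\frac{20}{43} + \frac{19}{11}\right) 113 = 40 + \frac{1037}{473} \cdot 113 = 40 + \frac{117181}{473} = \frac{136101}{473}$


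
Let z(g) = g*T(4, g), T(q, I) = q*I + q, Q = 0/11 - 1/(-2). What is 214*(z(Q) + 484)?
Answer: 104218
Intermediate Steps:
Q = ½ (Q = 0*(1/11) - 1*(-½) = 0 + ½ = ½ ≈ 0.50000)
T(q, I) = q + I*q (T(q, I) = I*q + q = q + I*q)
z(g) = g*(4 + 4*g) (z(g) = g*(4*(1 + g)) = g*(4 + 4*g))
214*(z(Q) + 484) = 214*(4*(½)*(1 + ½) + 484) = 214*(4*(½)*(3/2) + 484) = 214*(3 + 484) = 214*487 = 104218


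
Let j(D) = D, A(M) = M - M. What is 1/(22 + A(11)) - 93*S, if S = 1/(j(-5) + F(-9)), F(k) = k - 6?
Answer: 1033/220 ≈ 4.6955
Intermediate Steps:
A(M) = 0
F(k) = -6 + k
S = -1/20 (S = 1/(-5 + (-6 - 9)) = 1/(-5 - 15) = 1/(-20) = -1/20 ≈ -0.050000)
1/(22 + A(11)) - 93*S = 1/(22 + 0) - 93*(-1/20) = 1/22 + 93/20 = 1033/220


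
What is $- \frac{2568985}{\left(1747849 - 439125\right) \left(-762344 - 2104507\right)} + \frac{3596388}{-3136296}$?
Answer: $- \frac{562222507041636523}{490296723500936196} \approx -1.1467$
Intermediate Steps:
$- \frac{2568985}{\left(1747849 - 439125\right) \left(-762344 - 2104507\right)} + \frac{3596388}{-3136296} = - \frac{2568985}{\left(1747849 - 439125\right) \left(-2866851\right)} + 3596388 \left(- \frac{1}{3136296}\right) = - \frac{2568985}{1308724 \left(-2866851\right)} - \frac{299699}{261358} = - \frac{2568985}{-3751916708124} - \frac{299699}{261358} = \left(-2568985\right) \left(- \frac{1}{3751916708124}\right) - \frac{299699}{261358} = \frac{2568985}{3751916708124} - \frac{299699}{261358} = - \frac{562222507041636523}{490296723500936196}$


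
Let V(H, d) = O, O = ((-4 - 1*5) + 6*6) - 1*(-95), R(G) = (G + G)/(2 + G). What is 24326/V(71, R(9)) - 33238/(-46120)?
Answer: 281492539/1406660 ≈ 200.11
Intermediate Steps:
R(G) = 2*G/(2 + G) (R(G) = (2*G)/(2 + G) = 2*G/(2 + G))
O = 122 (O = ((-4 - 5) + 36) + 95 = (-9 + 36) + 95 = 27 + 95 = 122)
V(H, d) = 122
24326/V(71, R(9)) - 33238/(-46120) = 24326/122 - 33238/(-46120) = 24326*(1/122) - 33238*(-1/46120) = 12163/61 + 16619/23060 = 281492539/1406660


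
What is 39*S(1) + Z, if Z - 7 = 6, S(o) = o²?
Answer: 52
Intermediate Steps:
Z = 13 (Z = 7 + 6 = 13)
39*S(1) + Z = 39*1² + 13 = 39*1 + 13 = 39 + 13 = 52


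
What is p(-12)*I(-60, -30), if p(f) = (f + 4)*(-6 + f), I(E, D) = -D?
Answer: 4320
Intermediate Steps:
p(f) = (-6 + f)*(4 + f) (p(f) = (4 + f)*(-6 + f) = (-6 + f)*(4 + f))
p(-12)*I(-60, -30) = (-24 + (-12)² - 2*(-12))*(-1*(-30)) = (-24 + 144 + 24)*30 = 144*30 = 4320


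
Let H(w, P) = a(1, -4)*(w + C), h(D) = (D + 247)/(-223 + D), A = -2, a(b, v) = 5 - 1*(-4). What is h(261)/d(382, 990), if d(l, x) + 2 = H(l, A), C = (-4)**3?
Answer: 127/27170 ≈ 0.0046743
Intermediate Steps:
C = -64
a(b, v) = 9 (a(b, v) = 5 + 4 = 9)
h(D) = (247 + D)/(-223 + D)
H(w, P) = -576 + 9*w (H(w, P) = 9*(w - 64) = 9*(-64 + w) = -576 + 9*w)
d(l, x) = -578 + 9*l (d(l, x) = -2 + (-576 + 9*l) = -578 + 9*l)
h(261)/d(382, 990) = ((247 + 261)/(-223 + 261))/(-578 + 9*382) = (508/38)/(-578 + 3438) = ((1/38)*508)/2860 = (254/19)*(1/2860) = 127/27170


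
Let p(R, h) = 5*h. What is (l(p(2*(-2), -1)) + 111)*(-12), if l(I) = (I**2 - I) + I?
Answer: -1632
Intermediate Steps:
l(I) = I**2
(l(p(2*(-2), -1)) + 111)*(-12) = ((5*(-1))**2 + 111)*(-12) = ((-5)**2 + 111)*(-12) = (25 + 111)*(-12) = 136*(-12) = -1632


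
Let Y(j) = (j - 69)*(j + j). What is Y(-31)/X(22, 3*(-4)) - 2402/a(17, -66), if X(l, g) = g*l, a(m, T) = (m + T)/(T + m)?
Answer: -80041/33 ≈ -2425.5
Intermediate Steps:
Y(j) = 2*j*(-69 + j) (Y(j) = (-69 + j)*(2*j) = 2*j*(-69 + j))
a(m, T) = 1 (a(m, T) = (T + m)/(T + m) = 1)
Y(-31)/X(22, 3*(-4)) - 2402/a(17, -66) = (2*(-31)*(-69 - 31))/(((3*(-4))*22)) - 2402/1 = (2*(-31)*(-100))/((-12*22)) - 2402*1 = 6200/(-264) - 2402 = 6200*(-1/264) - 2402 = -775/33 - 2402 = -80041/33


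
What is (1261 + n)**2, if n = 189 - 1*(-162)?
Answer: 2598544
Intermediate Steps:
n = 351 (n = 189 + 162 = 351)
(1261 + n)**2 = (1261 + 351)**2 = 1612**2 = 2598544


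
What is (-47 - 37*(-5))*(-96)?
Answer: -13248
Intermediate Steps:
(-47 - 37*(-5))*(-96) = (-47 + 185)*(-96) = 138*(-96) = -13248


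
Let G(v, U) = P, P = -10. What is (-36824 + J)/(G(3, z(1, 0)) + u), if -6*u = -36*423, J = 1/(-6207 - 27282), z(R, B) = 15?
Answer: -1233198937/84660192 ≈ -14.566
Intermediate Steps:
G(v, U) = -10
J = -1/33489 (J = 1/(-33489) = -1/33489 ≈ -2.9861e-5)
u = 2538 (u = -(-6)*423 = -⅙*(-15228) = 2538)
(-36824 + J)/(G(3, z(1, 0)) + u) = (-36824 - 1/33489)/(-10 + 2538) = -1233198937/33489/2528 = -1233198937/33489*1/2528 = -1233198937/84660192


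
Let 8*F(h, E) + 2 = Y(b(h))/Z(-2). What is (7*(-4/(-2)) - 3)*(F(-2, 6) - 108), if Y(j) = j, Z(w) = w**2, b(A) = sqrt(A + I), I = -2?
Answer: -4763/4 + 11*I/16 ≈ -1190.8 + 0.6875*I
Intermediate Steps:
b(A) = sqrt(-2 + A) (b(A) = sqrt(A - 2) = sqrt(-2 + A))
F(h, E) = -1/4 + sqrt(-2 + h)/32 (F(h, E) = -1/4 + (sqrt(-2 + h)/((-2)**2))/8 = -1/4 + (sqrt(-2 + h)/4)/8 = -1/4 + sqrt(-2 + h)/32)
(7*(-4/(-2)) - 3)*(F(-2, 6) - 108) = (7*(-4/(-2)) - 3)*((-1/4 + sqrt(-2 - 2)/32) - 108) = (7*(-4*(-1/2)) - 3)*((-1/4 + sqrt(-4)/32) - 108) = (7*2 - 3)*((-1/4 + (2*I)/32) - 108) = (14 - 3)*((-1/4 + I/16) - 108) = 11*(-433/4 + I/16) = -4763/4 + 11*I/16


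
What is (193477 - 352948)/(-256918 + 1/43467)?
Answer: 239025033/385084645 ≈ 0.62071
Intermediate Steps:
(193477 - 352948)/(-256918 + 1/43467) = -159471/(-256918 + 1/43467) = -159471/(-11167454705/43467) = -159471*(-43467/11167454705) = 239025033/385084645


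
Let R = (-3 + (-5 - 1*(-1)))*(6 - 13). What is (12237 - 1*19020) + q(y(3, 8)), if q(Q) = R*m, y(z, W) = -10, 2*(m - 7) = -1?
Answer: -12929/2 ≈ -6464.5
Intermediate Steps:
m = 13/2 (m = 7 + (1/2)*(-1) = 7 - 1/2 = 13/2 ≈ 6.5000)
R = 49 (R = (-3 + (-5 + 1))*(-7) = (-3 - 4)*(-7) = -7*(-7) = 49)
q(Q) = 637/2 (q(Q) = 49*(13/2) = 637/2)
(12237 - 1*19020) + q(y(3, 8)) = (12237 - 1*19020) + 637/2 = (12237 - 19020) + 637/2 = -6783 + 637/2 = -12929/2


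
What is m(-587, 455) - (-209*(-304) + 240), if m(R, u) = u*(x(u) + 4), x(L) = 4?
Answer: -60136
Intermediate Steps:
m(R, u) = 8*u (m(R, u) = u*(4 + 4) = u*8 = 8*u)
m(-587, 455) - (-209*(-304) + 240) = 8*455 - (-209*(-304) + 240) = 3640 - (63536 + 240) = 3640 - 1*63776 = 3640 - 63776 = -60136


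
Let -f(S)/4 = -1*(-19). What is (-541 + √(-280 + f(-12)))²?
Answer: 292325 - 2164*I*√89 ≈ 2.9233e+5 - 20415.0*I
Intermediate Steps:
f(S) = -76 (f(S) = -(-4)*(-19) = -4*19 = -76)
(-541 + √(-280 + f(-12)))² = (-541 + √(-280 - 76))² = (-541 + √(-356))² = (-541 + 2*I*√89)²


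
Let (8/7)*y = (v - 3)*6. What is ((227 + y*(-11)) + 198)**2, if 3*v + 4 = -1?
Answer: 1929321/4 ≈ 4.8233e+5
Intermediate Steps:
v = -5/3 (v = -4/3 + (1/3)*(-1) = -4/3 - 1/3 = -5/3 ≈ -1.6667)
y = -49/2 (y = 7*((-5/3 - 3)*6)/8 = 7*(-14/3*6)/8 = (7/8)*(-28) = -49/2 ≈ -24.500)
((227 + y*(-11)) + 198)**2 = ((227 - 49/2*(-11)) + 198)**2 = ((227 + 539/2) + 198)**2 = (993/2 + 198)**2 = (1389/2)**2 = 1929321/4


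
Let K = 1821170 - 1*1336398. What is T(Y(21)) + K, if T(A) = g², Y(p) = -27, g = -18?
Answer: 485096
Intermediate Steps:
T(A) = 324 (T(A) = (-18)² = 324)
K = 484772 (K = 1821170 - 1336398 = 484772)
T(Y(21)) + K = 324 + 484772 = 485096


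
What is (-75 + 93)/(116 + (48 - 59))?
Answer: 6/35 ≈ 0.17143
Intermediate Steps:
(-75 + 93)/(116 + (48 - 59)) = 18/(116 - 11) = 18/105 = 18*(1/105) = 6/35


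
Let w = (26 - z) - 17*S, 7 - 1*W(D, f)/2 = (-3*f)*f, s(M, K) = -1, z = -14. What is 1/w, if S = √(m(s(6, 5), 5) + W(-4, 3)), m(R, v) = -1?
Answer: -40/17763 - 17*√67/17763 ≈ -0.010086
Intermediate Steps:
W(D, f) = 14 + 6*f² (W(D, f) = 14 - 2*(-3*f)*f = 14 - (-6)*f² = 14 + 6*f²)
S = √67 (S = √(-1 + (14 + 6*3²)) = √(-1 + (14 + 6*9)) = √(-1 + (14 + 54)) = √(-1 + 68) = √67 ≈ 8.1853)
w = 40 - 17*√67 (w = (26 - 1*(-14)) - 17*√67 = (26 + 14) - 17*√67 = 40 - 17*√67 ≈ -99.151)
1/w = 1/(40 - 17*√67)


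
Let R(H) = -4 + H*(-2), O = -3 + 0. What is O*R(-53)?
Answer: -306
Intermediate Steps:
O = -3
R(H) = -4 - 2*H
O*R(-53) = -3*(-4 - 2*(-53)) = -3*(-4 + 106) = -3*102 = -306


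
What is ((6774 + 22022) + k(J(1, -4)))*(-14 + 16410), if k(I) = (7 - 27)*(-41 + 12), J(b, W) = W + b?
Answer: 481648896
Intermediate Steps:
k(I) = 580 (k(I) = -20*(-29) = 580)
((6774 + 22022) + k(J(1, -4)))*(-14 + 16410) = ((6774 + 22022) + 580)*(-14 + 16410) = (28796 + 580)*16396 = 29376*16396 = 481648896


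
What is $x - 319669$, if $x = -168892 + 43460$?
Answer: $-445101$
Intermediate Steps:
$x = -125432$
$x - 319669 = -125432 - 319669 = -445101$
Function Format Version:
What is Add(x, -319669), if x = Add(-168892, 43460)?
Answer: -445101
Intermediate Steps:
x = -125432
Add(x, -319669) = Add(-125432, -319669) = -445101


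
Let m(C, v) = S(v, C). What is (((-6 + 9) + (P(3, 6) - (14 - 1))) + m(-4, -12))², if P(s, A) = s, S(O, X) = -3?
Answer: 100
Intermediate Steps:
m(C, v) = -3
(((-6 + 9) + (P(3, 6) - (14 - 1))) + m(-4, -12))² = (((-6 + 9) + (3 - (14 - 1))) - 3)² = ((3 + (3 - 1*13)) - 3)² = ((3 + (3 - 13)) - 3)² = ((3 - 10) - 3)² = (-7 - 3)² = (-10)² = 100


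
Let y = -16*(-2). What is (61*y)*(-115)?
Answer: -224480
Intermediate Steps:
y = 32
(61*y)*(-115) = (61*32)*(-115) = 1952*(-115) = -224480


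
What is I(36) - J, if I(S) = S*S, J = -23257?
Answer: 24553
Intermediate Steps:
I(S) = S**2
I(36) - J = 36**2 - 1*(-23257) = 1296 + 23257 = 24553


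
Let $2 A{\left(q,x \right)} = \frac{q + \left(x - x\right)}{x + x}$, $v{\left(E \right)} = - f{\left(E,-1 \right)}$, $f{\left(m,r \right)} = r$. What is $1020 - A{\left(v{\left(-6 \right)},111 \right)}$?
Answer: $\frac{452879}{444} \approx 1020.0$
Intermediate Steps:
$v{\left(E \right)} = 1$ ($v{\left(E \right)} = \left(-1\right) \left(-1\right) = 1$)
$A{\left(q,x \right)} = \frac{q}{4 x}$ ($A{\left(q,x \right)} = \frac{\left(q + \left(x - x\right)\right) \frac{1}{x + x}}{2} = \frac{\left(q + 0\right) \frac{1}{2 x}}{2} = \frac{q \frac{1}{2 x}}{2} = \frac{\frac{1}{2} q \frac{1}{x}}{2} = \frac{q}{4 x}$)
$1020 - A{\left(v{\left(-6 \right)},111 \right)} = 1020 - \frac{1}{4} \cdot 1 \cdot \frac{1}{111} = 1020 - \frac{1}{444} = \frac{452879}{444}$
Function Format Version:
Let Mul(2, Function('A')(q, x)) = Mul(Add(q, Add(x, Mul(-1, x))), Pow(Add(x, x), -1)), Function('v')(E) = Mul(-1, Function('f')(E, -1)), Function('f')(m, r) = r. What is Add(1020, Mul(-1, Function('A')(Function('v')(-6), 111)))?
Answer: Rational(452879, 444) ≈ 1020.0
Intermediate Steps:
Function('v')(E) = 1 (Function('v')(E) = Mul(-1, -1) = 1)
Function('A')(q, x) = Mul(Rational(1, 4), q, Pow(x, -1)) (Function('A')(q, x) = Mul(Rational(1, 2), Mul(Add(q, Add(x, Mul(-1, x))), Pow(Add(x, x), -1))) = Mul(Rational(1, 2), Mul(Add(q, 0), Pow(Mul(2, x), -1))) = Mul(Rational(1, 2), Mul(q, Mul(Rational(1, 2), Pow(x, -1)))) = Mul(Rational(1, 2), Mul(Rational(1, 2), q, Pow(x, -1))) = Mul(Rational(1, 4), q, Pow(x, -1)))
Add(1020, Mul(-1, Function('A')(Function('v')(-6), 111))) = Add(1020, Mul(-1, Mul(Rational(1, 4), 1, Pow(111, -1)))) = Add(1020, Mul(-1, Mul(Rational(1, 4), 1, Rational(1, 111)))) = Add(1020, Mul(-1, Rational(1, 444))) = Add(1020, Rational(-1, 444)) = Rational(452879, 444)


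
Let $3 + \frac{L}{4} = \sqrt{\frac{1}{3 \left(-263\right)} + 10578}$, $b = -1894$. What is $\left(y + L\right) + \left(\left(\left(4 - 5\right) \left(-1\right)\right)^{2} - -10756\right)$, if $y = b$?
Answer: $8851 + \frac{4 \sqrt{6585026349}}{789} \approx 9262.4$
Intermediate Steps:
$y = -1894$
$L = -12 + \frac{4 \sqrt{6585026349}}{789}$ ($L = -12 + 4 \sqrt{\frac{1}{3 \left(-263\right)} + 10578} = -12 + 4 \sqrt{\frac{1}{-789} + 10578} = -12 + 4 \sqrt{- \frac{1}{789} + 10578} = -12 + 4 \sqrt{\frac{8346041}{789}} = -12 + 4 \frac{\sqrt{6585026349}}{789} = -12 + \frac{4 \sqrt{6585026349}}{789} \approx 399.4$)
$\left(y + L\right) + \left(\left(\left(4 - 5\right) \left(-1\right)\right)^{2} - -10756\right) = \left(-1894 - \left(12 - \frac{4 \sqrt{6585026349}}{789}\right)\right) + \left(\left(\left(4 - 5\right) \left(-1\right)\right)^{2} - -10756\right) = \left(-1906 + \frac{4 \sqrt{6585026349}}{789}\right) + \left(\left(\left(-1\right) \left(-1\right)\right)^{2} + 10756\right) = \left(-1906 + \frac{4 \sqrt{6585026349}}{789}\right) + \left(1^{2} + 10756\right) = \left(-1906 + \frac{4 \sqrt{6585026349}}{789}\right) + \left(1 + 10756\right) = \left(-1906 + \frac{4 \sqrt{6585026349}}{789}\right) + 10757 = 8851 + \frac{4 \sqrt{6585026349}}{789}$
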